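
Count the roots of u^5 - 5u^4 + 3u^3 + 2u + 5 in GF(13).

Write h(u) = u^5 - 5u^4 + 3u^3 + 2u + 5.
Evaluate at each of the 13 elements of GF(13):
h(0) = 5; h(1) = 6; h(2) = 11; h(3) = 8; h(4) = 1; h(5) = 0 → root; h(6) = 11; h(7) = 0 → root; h(8) = 0 → root; h(9) = 10; h(10) = 11; h(11) = 8; h(12) = 7.
Roots: {5, 7, 8}.

3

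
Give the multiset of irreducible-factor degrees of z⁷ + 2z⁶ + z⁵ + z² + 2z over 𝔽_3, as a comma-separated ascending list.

Write g(z) = z⁷ + 2z⁶ + z⁵ + z² + 2z.
Roots in 𝔽_3: g(0) = 0 → root; g(1) = 1; g(2) = 2.
Linear factors from roots: (z).
Complete factorization: g(z) = (z)·(z² + z + 2)·(z⁴ + z³ + z² + 1).
Factor degrees with multiplicity: 1 + 2 + 4 = 7.

1, 2, 4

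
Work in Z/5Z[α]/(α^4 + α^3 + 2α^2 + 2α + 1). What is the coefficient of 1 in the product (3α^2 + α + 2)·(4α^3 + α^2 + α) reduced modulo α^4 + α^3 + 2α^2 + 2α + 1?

Multiply in Z/5Z[α]: (3α^2 + α + 2)·(4α^3 + α^2 + α) = 2α^5 + 2α^4 + 2α^3 + 3α^2 + 2α.
Reduce using α^4 ≡ 4α^3 + 3α^2 + 3α + 4 (mod α^4 + α^3 + 2α^2 + 2α + 1).
Reduced: 3α^3 + 4α^2.

0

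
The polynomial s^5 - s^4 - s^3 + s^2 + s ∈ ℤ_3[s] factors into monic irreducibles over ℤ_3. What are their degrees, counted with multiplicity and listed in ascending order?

1, 2, 2

Write g(s) = s^5 - s^4 - s^3 + s^2 + s.
Roots in ℤ_3: g(0) = 0 → root; g(1) = 1; g(2) = 2.
Linear factors from roots: (s).
Complete factorization: g(s) = (s)·(s^2 + s - 1)^2.
Factor degrees with multiplicity: 1 + 2 + 2 = 5.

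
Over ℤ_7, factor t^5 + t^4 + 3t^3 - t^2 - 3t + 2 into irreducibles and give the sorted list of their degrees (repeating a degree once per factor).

5

Write g(t) = t^5 + t^4 + 3t^3 - t^2 - 3t + 2.
Complete factorization: g(t) = (t^5 + t^4 + 3t^3 - t^2 - 3t + 2).
Factor degrees with multiplicity: 5 = 5.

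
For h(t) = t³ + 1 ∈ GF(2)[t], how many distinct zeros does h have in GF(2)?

1

Evaluate at each of the 2 elements of GF(2):
h(0) = 1; h(1) = 0 → root.
Roots: {1}.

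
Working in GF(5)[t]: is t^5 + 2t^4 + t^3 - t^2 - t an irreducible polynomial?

No

Write g(t) = t^5 + 2t^4 + t^3 - t^2 - t.
Check for roots in GF(5): g(0) = 0 → root; g(1) = 2; g(2) = 1; g(3) = 0 → root; g(4) = 0 → root.
g(0) = 0, so (t) divides g(t); g is reducible.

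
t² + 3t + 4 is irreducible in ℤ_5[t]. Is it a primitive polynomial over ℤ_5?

No

Write f(t) = t² + 3t + 4.
|GF(5^2)^×| = 5^2 − 1 = 24. Prime factorization: 24 = 2^3·3.
f is primitive ⇔ t has order 24 in GF(5)[t]/(f), i.e. t^(24/q) ≠ 1 for each prime q | 24.
t^(12) mod f = 1
t^(8) mod f = 3t + 4.
Since t^(12) = 1, the order of t divides 12 < 24; not primitive.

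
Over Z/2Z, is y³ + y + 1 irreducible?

Write g(y) = y³ + y + 1.
Check for roots in Z/2Z: g(0) = 1; g(1) = 1.
No roots. A degree-3 polynomial over a field with no linear factor is irreducible.

Yes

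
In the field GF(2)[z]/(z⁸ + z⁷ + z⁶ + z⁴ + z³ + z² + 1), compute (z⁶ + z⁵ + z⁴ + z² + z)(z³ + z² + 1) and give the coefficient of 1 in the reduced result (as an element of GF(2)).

Multiply in GF(2)[z]: (z⁶ + z⁵ + z⁴ + z² + z)·(z³ + z² + 1) = z⁹ + z⁴ + z³ + z² + z.
Reduce using z⁸ ≡ z⁷ + z⁶ + z⁴ + z³ + z² + 1 (mod z⁸ + z⁷ + z⁶ + z⁴ + z³ + z² + 1).
Reduced: z⁶ + z⁵ + z⁴ + z³ + 1.

1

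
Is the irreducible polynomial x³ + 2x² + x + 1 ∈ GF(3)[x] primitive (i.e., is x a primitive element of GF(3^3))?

Yes

Write f(x) = x³ + 2x² + x + 1.
|GF(3^3)^×| = 3^3 − 1 = 26. Prime factorization: 26 = 2·13.
f is primitive ⇔ x has order 26 in GF(3)[x]/(f), i.e. x^(26/q) ≠ 1 for each prime q | 26.
x^(13) mod f = 2.
x^(2) mod f = x².
None equal 1, so x has full order 26; f is primitive.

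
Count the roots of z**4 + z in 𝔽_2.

2

Write h(z) = z**4 + z.
Evaluate at each of the 2 elements of 𝔽_2:
h(0) = 0 → root; h(1) = 0 → root.
Roots: {0, 1}.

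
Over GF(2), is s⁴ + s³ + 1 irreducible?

Yes

Write g(s) = s⁴ + s³ + 1.
Check for roots in GF(2): g(0) = 1; g(1) = 1.
No roots, so no linear factors.
Monic irreducibles of degree 2 over GF(2): s² + s + 1.
None of them divide g (all give nonzero remainder).
No irreducible factor of degree ≤ 2 exists, so g is irreducible over GF(2).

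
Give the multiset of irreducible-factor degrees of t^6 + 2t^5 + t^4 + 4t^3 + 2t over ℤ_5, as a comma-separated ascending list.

Write h(t) = t^6 + 2t^5 + t^4 + 4t^3 + 2t.
Roots in ℤ_5: h(0) = 0 → root; h(1) = 0 → root; h(2) = 0 → root; h(3) = 0 → root; h(4) = 4.
Linear factors from roots: (t), (t + 4), (t + 3), (t + 2).
Complete factorization: h(t) = (t)·(t + 2)·(t + 3)·(t + 4)·(t^2 + 3t + 3).
Factor degrees with multiplicity: 1 + 1 + 1 + 1 + 2 = 6.

1, 1, 1, 1, 2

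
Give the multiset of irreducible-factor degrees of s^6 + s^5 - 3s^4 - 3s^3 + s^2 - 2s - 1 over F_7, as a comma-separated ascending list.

6

Write h(s) = s^6 + s^5 - 3s^4 - 3s^3 + s^2 - 2s - 1.
Complete factorization: h(s) = (s^6 + s^5 - 3s^4 - 3s^3 + s^2 - 2s - 1).
Factor degrees with multiplicity: 6 = 6.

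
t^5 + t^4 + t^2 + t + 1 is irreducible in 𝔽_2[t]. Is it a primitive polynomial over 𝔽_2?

Yes

Write f(t) = t^5 + t^4 + t^2 + t + 1.
|GF(2^5)^×| = 2^5 − 1 = 31. Prime factorization: 31 = 31.
f is primitive ⇔ t has order 31 in GF(2)[t]/(f), i.e. t^(31/q) ≠ 1 for each prime q | 31.
t^(1) mod f = t.
None equal 1, so t has full order 31; f is primitive.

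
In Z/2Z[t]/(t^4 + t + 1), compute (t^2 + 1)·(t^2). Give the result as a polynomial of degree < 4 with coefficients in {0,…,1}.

Multiply in Z/2Z[t]: (t^2 + 1)·(t^2) = t^4 + t^2.
Reduce using t^4 ≡ t + 1 (mod t^4 + t + 1).
Reduced: t^2 + t + 1.

t^2 + t + 1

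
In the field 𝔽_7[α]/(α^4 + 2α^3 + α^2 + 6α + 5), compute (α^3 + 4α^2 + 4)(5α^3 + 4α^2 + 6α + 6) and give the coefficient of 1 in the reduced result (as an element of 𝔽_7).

Multiply in 𝔽_7[α]: (α^3 + 4α^2 + 4)·(5α^3 + 4α^2 + 6α + 6) = 5α^6 + 3α^5 + α^4 + α^3 + 5α^2 + 3α + 3.
Reduce using α^4 ≡ 5α^3 + 6α^2 + α + 2 (mod α^4 + 2α^3 + α^2 + 6α + 5).
Reduced: 5α^2 + 6α + 2.

2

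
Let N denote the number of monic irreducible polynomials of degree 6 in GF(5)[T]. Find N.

By the necklace-counting formula, N_5(6) = (1/6) Σ_{d|6} μ(6/d)·5^d.
Divisors of 6: 1, 2, 3, 6; μ(6/d) for each: 1, -1, -1, 1.
Σ = 5^1 − 5^2 − 5^3 + 5^6 = 15480.
N = 15480/6 = 2580.

2580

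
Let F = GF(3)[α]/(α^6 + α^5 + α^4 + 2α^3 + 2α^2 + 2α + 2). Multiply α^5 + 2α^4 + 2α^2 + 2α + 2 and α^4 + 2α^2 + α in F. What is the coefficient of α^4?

Multiply in GF(3)[α]: (α^5 + 2α^4 + 2α^2 + 2α + 2)·(α^4 + 2α^2 + α) = α^9 + 2α^8 + 2α^7 + α^6 + α^5 + 2α.
Reduce using α^6 ≡ 2α^5 + 2α^4 + α^3 + α^2 + α + 1 (mod α^6 + α^5 + α^4 + 2α^3 + 2α^2 + 2α + 2).
Reduced: 2α^5 + α^4 + 2α^2 + 1.

1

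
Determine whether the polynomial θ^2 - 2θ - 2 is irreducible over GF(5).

Write f(θ) = θ^2 - 2θ - 2.
Check for roots in GF(5): f(0) = 3; f(1) = 2; f(2) = 3; f(3) = 1; f(4) = 1.
No roots. A degree-2 polynomial over a field with no linear factor is irreducible.

Yes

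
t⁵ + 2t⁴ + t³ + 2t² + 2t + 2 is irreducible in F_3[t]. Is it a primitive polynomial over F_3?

Write f(t) = t⁵ + 2t⁴ + t³ + 2t² + 2t + 2.
|GF(3^5)^×| = 3^5 − 1 = 242. Prime factorization: 242 = 2·11^2.
f is primitive ⇔ t has order 242 in GF(3)[t]/(f), i.e. t^(242/q) ≠ 1 for each prime q | 242.
t^(121) mod f = 1
t^(22) mod f = t⁴ + t² + 2t + 2.
Since t^(121) = 1, the order of t divides 121 < 242; not primitive.

No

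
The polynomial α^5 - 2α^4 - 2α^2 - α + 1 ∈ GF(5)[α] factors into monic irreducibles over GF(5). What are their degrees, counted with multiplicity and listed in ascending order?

5

Write f(α) = α^5 - 2α^4 - 2α^2 - α + 1.
Roots in GF(5): f(0) = 1; f(1) = 2; f(2) = 1; f(3) = 1; f(4) = 2.
Complete factorization: f(α) = (α^5 - 2α^4 - 2α^2 - α + 1).
Factor degrees with multiplicity: 5 = 5.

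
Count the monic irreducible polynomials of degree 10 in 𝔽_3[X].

5880

Gauss's count: N_{3}(10) = (1/10) Σ_{d|10} μ(10/d)·3^d.
Divisors of 10: 1, 2, 5, 10; μ(10/d) for each: 1, -1, -1, 1.
Σ = 3^1 − 3^2 − 3^5 + 3^10 = 58800.
N = 58800/10 = 5880.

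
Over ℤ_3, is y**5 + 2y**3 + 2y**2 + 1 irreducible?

No

Write P(y) = y**5 + 2y**3 + 2y**2 + 1.
Check for roots in ℤ_3: P(0) = 1; P(1) = 0 → root; P(2) = 0 → root.
P(1) = 0, so (y − 1) divides P(y); P is reducible.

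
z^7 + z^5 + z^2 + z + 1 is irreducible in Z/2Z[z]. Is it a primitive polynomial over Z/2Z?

Write f(z) = z^7 + z^5 + z^2 + z + 1.
|GF(2^7)^×| = 2^7 − 1 = 127. Prime factorization: 127 = 127.
f is primitive ⇔ z has order 127 in GF(2)[z]/(f), i.e. z^(127/q) ≠ 1 for each prime q | 127.
z^(1) mod f = z.
None equal 1, so z has full order 127; f is primitive.

Yes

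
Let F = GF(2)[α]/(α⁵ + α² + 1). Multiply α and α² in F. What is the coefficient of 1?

0

Multiply in GF(2)[α]: (α)·(α²) = α³.
Reduced: α³.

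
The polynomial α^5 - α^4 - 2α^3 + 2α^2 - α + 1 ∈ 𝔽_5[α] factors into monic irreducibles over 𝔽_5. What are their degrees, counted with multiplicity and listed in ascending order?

1, 2, 2

Write f(α) = α^5 - α^4 - 2α^3 + 2α^2 - α + 1.
Roots in 𝔽_5: f(0) = 1; f(1) = 0 → root; f(2) = 2; f(3) = 4; f(4) = 4.
Linear factors from roots: (α - 1).
Complete factorization: f(α) = (α - 1)·(α^2 + α + 2)·(α^2 - α + 2).
Factor degrees with multiplicity: 1 + 2 + 2 = 5.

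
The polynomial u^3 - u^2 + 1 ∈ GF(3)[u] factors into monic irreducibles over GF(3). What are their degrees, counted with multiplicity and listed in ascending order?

Write f(u) = u^3 - u^2 + 1.
Roots in GF(3): f(0) = 1; f(1) = 1; f(2) = 2.
Complete factorization: f(u) = (u^3 - u^2 + 1).
Factor degrees with multiplicity: 3 = 3.

3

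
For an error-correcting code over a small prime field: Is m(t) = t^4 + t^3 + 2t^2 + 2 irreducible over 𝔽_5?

Yes

Check for roots in 𝔽_5: m(0) = 2; m(1) = 1; m(2) = 4; m(3) = 3; m(4) = 4.
No roots, so no linear factors.
Degree-2 irreducible divisors: test the 10 monic irreducibles of degree 2 over GF(5).
None of them divide m (all give nonzero remainder).
No irreducible factor of degree ≤ 2 exists, so m is irreducible over GF(5).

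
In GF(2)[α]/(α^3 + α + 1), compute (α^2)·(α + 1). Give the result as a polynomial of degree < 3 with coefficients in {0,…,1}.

Multiply in GF(2)[α]: (α^2)·(α + 1) = α^3 + α^2.
Reduce using α^3 ≡ α + 1 (mod α^3 + α + 1).
Reduced: α^2 + α + 1.

α^2 + α + 1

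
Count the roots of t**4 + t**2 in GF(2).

2

Write f(t) = t**4 + t**2.
Evaluate at each of the 2 elements of GF(2):
f(0) = 0 → root; f(1) = 0 → root.
Roots: {0, 1}.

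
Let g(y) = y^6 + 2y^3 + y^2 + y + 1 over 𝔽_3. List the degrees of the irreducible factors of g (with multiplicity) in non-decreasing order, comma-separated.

1, 1, 1, 3

Roots in 𝔽_3: g(0) = 1; g(1) = 0 → root; g(2) = 0 → root.
Linear factors from roots: (y + 2), (y + 1).
Complete factorization: g(y) = (y + 1)·(y + 2)^2·(y^3 + y^2 + 2y + 1).
Factor degrees with multiplicity: 1 + 1 + 1 + 3 = 6.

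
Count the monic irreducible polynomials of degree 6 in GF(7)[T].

19544

Gauss's count: N_{7}(6) = (1/6) Σ_{d|6} μ(6/d)·7^d.
Divisors of 6: 1, 2, 3, 6; μ(6/d) for each: 1, -1, -1, 1.
Σ = 7^1 − 7^2 − 7^3 + 7^6 = 117264.
N = 117264/6 = 19544.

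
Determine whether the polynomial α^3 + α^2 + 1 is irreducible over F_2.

Write m(α) = α^3 + α^2 + 1.
Check for roots in F_2: m(0) = 1; m(1) = 1.
No roots. A degree-3 polynomial over a field with no linear factor is irreducible.

Yes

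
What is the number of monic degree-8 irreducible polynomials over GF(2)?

Gauss's count: N_{2}(8) = (1/8) Σ_{d|8} μ(8/d)·2^d.
Divisors of 8: 1, 2, 4, 8; μ(8/d) for each: 0, 0, -1, 1.
Σ = − 2^4 + 2^8 = 240.
N = 240/8 = 30.

30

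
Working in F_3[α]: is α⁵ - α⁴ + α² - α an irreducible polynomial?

Write g(α) = α⁵ - α⁴ + α² - α.
Check for roots in F_3: g(0) = 0 → root; g(1) = 0 → root; g(2) = 0 → root.
g(0) = 0, so (α) divides g(α); g is reducible.

No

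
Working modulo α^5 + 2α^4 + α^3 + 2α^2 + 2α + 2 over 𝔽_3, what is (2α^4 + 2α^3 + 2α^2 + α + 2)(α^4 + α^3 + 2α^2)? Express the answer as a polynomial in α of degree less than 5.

α^2

Multiply in 𝔽_3[α]: (2α^4 + 2α^3 + 2α^2 + α + 2)·(α^4 + α^3 + 2α^2) = 2α^8 + α^7 + 2α^6 + α^5 + α^4 + α^3 + α^2.
Reduce using α^5 ≡ α^4 + 2α^3 + α^2 + α + 1 (mod α^5 + 2α^4 + α^3 + 2α^2 + 2α + 2).
Reduced: α^2.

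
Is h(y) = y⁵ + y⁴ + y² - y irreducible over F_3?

No

Check for roots in F_3: h(0) = 0 → root; h(1) = 2; h(2) = 2.
h(0) = 0, so (y) divides h(y); h is reducible.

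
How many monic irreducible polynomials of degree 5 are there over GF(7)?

3360

x^(7^5) − x is the product of all monic irreducibles of degree dividing 5; Möbius inversion gives N = (1/5) Σ μ(5/d)·7^d.
Divisors of 5: 1, 5; μ(5/d) for each: -1, 1.
Σ = − 7^1 + 7^5 = 16800.
N = 16800/5 = 3360.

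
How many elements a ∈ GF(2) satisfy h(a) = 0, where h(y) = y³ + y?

Evaluate at each of the 2 elements of GF(2):
h(0) = 0 → root; h(1) = 0 → root.
Roots: {0, 1}.

2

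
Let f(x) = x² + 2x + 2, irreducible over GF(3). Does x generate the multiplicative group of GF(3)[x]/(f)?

|GF(3^2)^×| = 3^2 − 1 = 8. Prime factorization: 8 = 2^3.
f is primitive ⇔ x has order 8 in GF(3)[x]/(f), i.e. x^(8/q) ≠ 1 for each prime q | 8.
x^(4) mod f = 2.
None equal 1, so x has full order 8; f is primitive.

Yes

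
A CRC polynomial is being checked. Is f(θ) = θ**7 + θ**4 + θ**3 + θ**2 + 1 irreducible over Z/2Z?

Check for roots in Z/2Z: f(0) = 1; f(1) = 1.
No roots, so no linear factors.
Monic irreducibles of degree 2 over GF(2): θ**2 + θ + 1.
None of them divide f (all give nonzero remainder).
Monic irreducibles of degree 3 over GF(2): θ**3 + θ + 1, θ**3 + θ**2 + 1.
None of them divide f (all give nonzero remainder).
No irreducible factor of degree ≤ 3 exists, so f is irreducible over GF(2).

Yes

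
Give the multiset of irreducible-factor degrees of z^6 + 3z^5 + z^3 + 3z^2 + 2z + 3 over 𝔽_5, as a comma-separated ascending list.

3, 3

Write h(z) = z^6 + 3z^5 + z^3 + 3z^2 + 2z + 3.
Roots in 𝔽_5: h(0) = 3; h(1) = 3; h(2) = 2; h(3) = 1; h(4) = 1.
Complete factorization: h(z) = (z^3 + 4z + 3)·(z^3 + 3z^2 + z + 1).
Factor degrees with multiplicity: 3 + 3 = 6.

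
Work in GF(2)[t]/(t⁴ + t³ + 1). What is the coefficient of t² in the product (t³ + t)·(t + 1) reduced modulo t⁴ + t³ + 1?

Multiply in GF(2)[t]: (t³ + t)·(t + 1) = t⁴ + t³ + t² + t.
Reduce using t⁴ ≡ t³ + 1 (mod t⁴ + t³ + 1).
Reduced: t² + t + 1.

1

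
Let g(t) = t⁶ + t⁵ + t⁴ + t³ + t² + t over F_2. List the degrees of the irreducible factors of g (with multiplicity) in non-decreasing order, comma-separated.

Roots in F_2: g(0) = 0 → root; g(1) = 0 → root.
Linear factors from roots: (t), (t + 1).
Complete factorization: g(t) = (t)·(t + 1)·(t² + t + 1)^2.
Factor degrees with multiplicity: 1 + 1 + 2 + 2 = 6.

1, 1, 2, 2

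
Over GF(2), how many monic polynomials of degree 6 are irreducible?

9

By the necklace-counting formula, N_2(6) = (1/6) Σ_{d|6} μ(6/d)·2^d.
Divisors of 6: 1, 2, 3, 6; μ(6/d) for each: 1, -1, -1, 1.
Σ = 2^1 − 2^2 − 2^3 + 2^6 = 54.
N = 54/6 = 9.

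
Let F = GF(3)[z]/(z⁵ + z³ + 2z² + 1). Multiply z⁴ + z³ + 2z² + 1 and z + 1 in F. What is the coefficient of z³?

2

Multiply in GF(3)[z]: (z⁴ + z³ + 2z² + 1)·(z + 1) = z⁵ + 2z⁴ + 2z² + z + 1.
Reduce using z⁵ ≡ 2z³ + z² + 2 (mod z⁵ + z³ + 2z² + 1).
Reduced: 2z⁴ + 2z³ + z.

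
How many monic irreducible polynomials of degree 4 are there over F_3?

18

The number of monic irreducibles of degree 4 over GF(3) is (1/4)·Σ_{d∣4} μ(4/d) 3^d.
Divisors of 4: 1, 2, 4; μ(4/d) for each: 0, -1, 1.
Σ = − 3^2 + 3^4 = 72.
N = 72/4 = 18.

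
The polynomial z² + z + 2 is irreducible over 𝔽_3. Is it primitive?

Write f(z) = z² + z + 2.
|GF(3^2)^×| = 3^2 − 1 = 8. Prime factorization: 8 = 2^3.
f is primitive ⇔ z has order 8 in GF(3)[z]/(f), i.e. z^(8/q) ≠ 1 for each prime q | 8.
z^(4) mod f = 2.
None equal 1, so z has full order 8; f is primitive.

Yes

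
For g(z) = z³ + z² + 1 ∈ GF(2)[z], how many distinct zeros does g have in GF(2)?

Evaluate at each of the 2 elements of GF(2):
g(0) = 1; g(1) = 1.
No element is a root.

0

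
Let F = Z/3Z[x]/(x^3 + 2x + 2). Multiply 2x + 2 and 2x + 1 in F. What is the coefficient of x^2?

1

Multiply in Z/3Z[x]: (2x + 2)·(2x + 1) = x^2 + 2.
Reduced: x^2 + 2.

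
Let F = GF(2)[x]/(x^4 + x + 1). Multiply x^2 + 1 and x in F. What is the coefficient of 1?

0

Multiply in GF(2)[x]: (x^2 + 1)·(x) = x^3 + x.
Reduced: x^3 + x.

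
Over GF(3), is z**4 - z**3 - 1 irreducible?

Yes

Write h(z) = z**4 - z**3 - 1.
Check for roots in GF(3): h(0) = 2; h(1) = 2; h(2) = 1.
No roots, so no linear factors.
Monic irreducibles of degree 2 over GF(3): z**2 + 1, z**2 + z - 1, z**2 - z - 1.
None of them divide h (all give nonzero remainder).
No irreducible factor of degree ≤ 2 exists, so h is irreducible over GF(3).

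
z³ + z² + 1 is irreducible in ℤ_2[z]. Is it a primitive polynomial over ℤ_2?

Write f(z) = z³ + z² + 1.
|GF(2^3)^×| = 2^3 − 1 = 7. Prime factorization: 7 = 7.
f is primitive ⇔ z has order 7 in GF(2)[z]/(f), i.e. z^(7/q) ≠ 1 for each prime q | 7.
z^(1) mod f = z.
None equal 1, so z has full order 7; f is primitive.

Yes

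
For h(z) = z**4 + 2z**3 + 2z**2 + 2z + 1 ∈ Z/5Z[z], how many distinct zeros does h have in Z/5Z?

Evaluate at each of the 5 elements of Z/5Z:
h(0) = 1; h(1) = 3; h(2) = 0 → root; h(3) = 0 → root; h(4) = 0 → root.
Roots: {2, 3, 4}.

3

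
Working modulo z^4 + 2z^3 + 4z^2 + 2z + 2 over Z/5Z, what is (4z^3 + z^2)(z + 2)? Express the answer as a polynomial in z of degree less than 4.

z^3 + z^2 + 2z + 2

Multiply in Z/5Z[z]: (4z^3 + z^2)·(z + 2) = 4z^4 + 4z^3 + 2z^2.
Reduce using z^4 ≡ 3z^3 + z^2 + 3z + 3 (mod z^4 + 2z^3 + 4z^2 + 2z + 2).
Reduced: z^3 + z^2 + 2z + 2.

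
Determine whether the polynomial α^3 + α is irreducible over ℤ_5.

Write m(α) = α^3 + α.
Check for roots in ℤ_5: m(0) = 0 → root; m(1) = 2; m(2) = 0 → root; m(3) = 0 → root; m(4) = 3.
m(0) = 0, so (α) divides m(α); m is reducible.

No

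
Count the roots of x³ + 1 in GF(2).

Write h(x) = x³ + 1.
Evaluate at each of the 2 elements of GF(2):
h(0) = 1; h(1) = 0 → root.
Roots: {1}.

1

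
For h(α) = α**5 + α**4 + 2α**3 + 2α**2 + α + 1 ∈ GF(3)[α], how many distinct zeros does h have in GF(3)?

Evaluate at each of the 3 elements of GF(3):
h(0) = 1; h(1) = 2; h(2) = 0 → root.
Roots: {2}.

1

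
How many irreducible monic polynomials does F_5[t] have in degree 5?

624

x^(5^5) − x is the product of all monic irreducibles of degree dividing 5; Möbius inversion gives N = (1/5) Σ μ(5/d)·5^d.
Divisors of 5: 1, 5; μ(5/d) for each: -1, 1.
Σ = − 5^1 + 5^5 = 3120.
N = 3120/5 = 624.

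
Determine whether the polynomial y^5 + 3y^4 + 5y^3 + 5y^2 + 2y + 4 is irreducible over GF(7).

Write f(y) = y^5 + 3y^4 + 5y^3 + 5y^2 + 2y + 4.
Check for roots in GF(7): f(0) = 4; f(1) = 6; f(2) = 1; f(3) = 4; f(4) = 6; f(5) = 3; f(6) = 4.
No roots, so no linear factors.
Degree-2 irreducible divisors: test the 21 monic irreducibles of degree 2 over GF(7).
None of them divide f (all give nonzero remainder).
No irreducible factor of degree ≤ 2 exists, so f is irreducible over GF(7).

Yes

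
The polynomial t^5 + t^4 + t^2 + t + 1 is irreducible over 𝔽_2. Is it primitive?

Yes

Write f(t) = t^5 + t^4 + t^2 + t + 1.
|GF(2^5)^×| = 2^5 − 1 = 31. Prime factorization: 31 = 31.
f is primitive ⇔ t has order 31 in GF(2)[t]/(f), i.e. t^(31/q) ≠ 1 for each prime q | 31.
t^(1) mod f = t.
None equal 1, so t has full order 31; f is primitive.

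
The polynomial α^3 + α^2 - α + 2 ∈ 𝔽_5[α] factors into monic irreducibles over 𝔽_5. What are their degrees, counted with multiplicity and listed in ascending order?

Write g(α) = α^3 + α^2 - α + 2.
Roots in 𝔽_5: g(0) = 2; g(1) = 3; g(2) = 2; g(3) = 0 → root; g(4) = 3.
Linear factors from roots: (α + 2).
Complete factorization: g(α) = (α + 2)·(α^2 - α + 1).
Factor degrees with multiplicity: 1 + 2 = 3.

1, 2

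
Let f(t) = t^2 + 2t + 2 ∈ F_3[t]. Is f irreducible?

Check for roots in F_3: f(0) = 2; f(1) = 2; f(2) = 1.
No roots. A degree-2 polynomial over a field with no linear factor is irreducible.

Yes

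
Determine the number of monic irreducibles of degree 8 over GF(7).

By the necklace-counting formula, N_7(8) = (1/8) Σ_{d|8} μ(8/d)·7^d.
Divisors of 8: 1, 2, 4, 8; μ(8/d) for each: 0, 0, -1, 1.
Σ = − 7^4 + 7^8 = 5762400.
N = 5762400/8 = 720300.

720300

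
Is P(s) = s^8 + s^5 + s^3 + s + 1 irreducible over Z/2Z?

Yes

Check for roots in Z/2Z: P(0) = 1; P(1) = 1.
No roots, so no linear factors.
Monic irreducibles of degree 2 over GF(2): s^2 + s + 1.
None of them divide P (all give nonzero remainder).
Monic irreducibles of degree 3 over GF(2): s^3 + s + 1, s^3 + s^2 + 1.
None of them divide P (all give nonzero remainder).
Monic irreducibles of degree 4 over GF(2): s^4 + s + 1, s^4 + s^3 + 1, s^4 + s^3 + s^2 + s + 1.
None of them divide P (all give nonzero remainder).
No irreducible factor of degree ≤ 4 exists, so P is irreducible over GF(2).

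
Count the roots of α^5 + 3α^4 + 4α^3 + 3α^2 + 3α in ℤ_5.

3

Write g(α) = α^5 + 3α^4 + 4α^3 + 3α^2 + 3α.
Evaluate at each of the 5 elements of ℤ_5:
g(0) = 0 → root; g(1) = 4; g(2) = 0 → root; g(3) = 0 → root; g(4) = 3.
Roots: {0, 2, 3}.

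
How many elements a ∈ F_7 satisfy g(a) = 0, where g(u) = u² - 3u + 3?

Evaluate at each of the 7 elements of F_7:
g(0) = 3; g(1) = 1; g(2) = 1; g(3) = 3; g(4) = 0 → root; g(5) = 6; g(6) = 0 → root.
Roots: {4, 6}.

2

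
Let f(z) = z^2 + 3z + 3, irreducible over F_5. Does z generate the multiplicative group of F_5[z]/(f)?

Yes

|GF(5^2)^×| = 5^2 − 1 = 24. Prime factorization: 24 = 2^3·3.
f is primitive ⇔ z has order 24 in GF(5)[z]/(f), i.e. z^(24/q) ≠ 1 for each prime q | 24.
z^(12) mod f = 4.
z^(8) mod f = z + 1.
None equal 1, so z has full order 24; f is primitive.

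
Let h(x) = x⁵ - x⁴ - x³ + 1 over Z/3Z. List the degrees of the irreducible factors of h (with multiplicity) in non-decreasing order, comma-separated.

1, 1, 1, 2

Roots in Z/3Z: h(0) = 1; h(1) = 0 → root; h(2) = 0 → root.
Linear factors from roots: (x - 1), (x + 1).
Complete factorization: h(x) = (x - 1)·(x + 1)^2·(x² + x - 1).
Factor degrees with multiplicity: 1 + 1 + 1 + 2 = 5.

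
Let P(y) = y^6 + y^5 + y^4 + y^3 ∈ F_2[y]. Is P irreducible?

No

Check for roots in F_2: P(0) = 0 → root; P(1) = 0 → root.
P(0) = 0, so (y) divides P(y); P is reducible.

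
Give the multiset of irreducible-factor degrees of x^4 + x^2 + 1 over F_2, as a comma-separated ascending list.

2, 2

Write g(x) = x^4 + x^2 + 1.
Roots in F_2: g(0) = 1; g(1) = 1.
Complete factorization: g(x) = (x^2 + x + 1)^2.
Factor degrees with multiplicity: 2 + 2 = 4.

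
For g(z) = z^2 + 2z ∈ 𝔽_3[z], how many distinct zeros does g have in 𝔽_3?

2

Evaluate at each of the 3 elements of 𝔽_3:
g(0) = 0 → root; g(1) = 0 → root; g(2) = 2.
Roots: {0, 1}.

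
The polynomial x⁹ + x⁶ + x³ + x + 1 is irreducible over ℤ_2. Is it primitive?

Write f(x) = x⁹ + x⁶ + x³ + x + 1.
|GF(2^9)^×| = 2^9 − 1 = 511. Prime factorization: 511 = 7·73.
f is primitive ⇔ x has order 511 in GF(2)[x]/(f), i.e. x^(511/q) ≠ 1 for each prime q | 511.
x^(73) mod f = 1
x^(7) mod f = x⁷.
Since x^(73) = 1, the order of x divides 73 < 511; not primitive.

No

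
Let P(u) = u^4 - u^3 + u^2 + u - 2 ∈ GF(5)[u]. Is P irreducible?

Check for roots in GF(5): P(0) = 3; P(1) = 0 → root; P(2) = 2; P(3) = 4; P(4) = 0 → root.
P(1) = 0, so (u − 1) divides P(u); P is reducible.

No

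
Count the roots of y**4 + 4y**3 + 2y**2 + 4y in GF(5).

Write h(y) = y**4 + 4y**3 + 2y**2 + 4y.
Evaluate at each of the 5 elements of GF(5):
h(0) = 0 → root; h(1) = 1; h(2) = 4; h(3) = 4; h(4) = 0 → root.
Roots: {0, 4}.

2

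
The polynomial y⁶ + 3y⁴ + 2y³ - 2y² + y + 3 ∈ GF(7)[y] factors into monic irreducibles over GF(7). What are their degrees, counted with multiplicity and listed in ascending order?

6

Write g(y) = y⁶ + 3y⁴ + 2y³ - 2y² + y + 3.
Complete factorization: g(y) = (y⁶ + 3y⁴ + 2y³ - 2y² + y + 3).
Factor degrees with multiplicity: 6 = 6.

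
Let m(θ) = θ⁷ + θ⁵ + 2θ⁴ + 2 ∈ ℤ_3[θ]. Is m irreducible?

No

Check for roots in ℤ_3: m(0) = 2; m(1) = 0 → root; m(2) = 2.
m(1) = 0, so (θ − 1) divides m(θ); m is reducible.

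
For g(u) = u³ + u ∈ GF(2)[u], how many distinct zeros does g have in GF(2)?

Evaluate at each of the 2 elements of GF(2):
g(0) = 0 → root; g(1) = 0 → root.
Roots: {0, 1}.

2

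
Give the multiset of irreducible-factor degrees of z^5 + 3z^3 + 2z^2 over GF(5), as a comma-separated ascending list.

1, 1, 3

Write g(z) = z^5 + 3z^3 + 2z^2.
Roots in GF(5): g(0) = 0 → root; g(1) = 1; g(2) = 4; g(3) = 2; g(4) = 3.
Linear factors from roots: (z).
Complete factorization: g(z) = (z)^2·(z^3 + 3z + 2).
Factor degrees with multiplicity: 1 + 1 + 3 = 5.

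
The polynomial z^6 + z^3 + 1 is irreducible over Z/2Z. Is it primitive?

No

Write f(z) = z^6 + z^3 + 1.
|GF(2^6)^×| = 2^6 − 1 = 63. Prime factorization: 63 = 3^2·7.
f is primitive ⇔ z has order 63 in GF(2)[z]/(f), i.e. z^(63/q) ≠ 1 for each prime q | 63.
z^(21) mod f = z^3.
z^(9) mod f = 1
Since z^(9) = 1, the order of z divides 9 < 63; not primitive.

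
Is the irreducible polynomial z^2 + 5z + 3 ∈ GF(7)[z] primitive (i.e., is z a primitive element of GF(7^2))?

Write f(z) = z^2 + 5z + 3.
|GF(7^2)^×| = 7^2 − 1 = 48. Prime factorization: 48 = 2^4·3.
f is primitive ⇔ z has order 48 in GF(7)[z]/(f), i.e. z^(48/q) ≠ 1 for each prime q | 48.
z^(24) mod f = 6.
z^(16) mod f = 2.
None equal 1, so z has full order 48; f is primitive.

Yes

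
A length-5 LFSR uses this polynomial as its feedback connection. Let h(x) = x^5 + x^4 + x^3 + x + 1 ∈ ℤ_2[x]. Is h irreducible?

Check for roots in ℤ_2: h(0) = 1; h(1) = 1.
No roots, so no linear factors.
Monic irreducibles of degree 2 over GF(2): x^2 + x + 1.
None of them divide h (all give nonzero remainder).
No irreducible factor of degree ≤ 2 exists, so h is irreducible over GF(2).

Yes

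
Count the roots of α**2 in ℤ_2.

Write g(α) = α**2.
Evaluate at each of the 2 elements of ℤ_2:
g(0) = 0 → root; g(1) = 1.
Roots: {0}.

1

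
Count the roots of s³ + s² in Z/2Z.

2

Write P(s) = s³ + s².
Evaluate at each of the 2 elements of Z/2Z:
P(0) = 0 → root; P(1) = 0 → root.
Roots: {0, 1}.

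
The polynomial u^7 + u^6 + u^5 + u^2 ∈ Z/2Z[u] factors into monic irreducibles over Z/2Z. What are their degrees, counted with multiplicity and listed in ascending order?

Write h(u) = u^7 + u^6 + u^5 + u^2.
Roots in Z/2Z: h(0) = 0 → root; h(1) = 0 → root.
Linear factors from roots: (u), (u + 1).
Complete factorization: h(u) = (u)^2·(u + 1)^2·(u^3 + u^2 + 1).
Factor degrees with multiplicity: 1 + 1 + 1 + 1 + 3 = 7.

1, 1, 1, 1, 3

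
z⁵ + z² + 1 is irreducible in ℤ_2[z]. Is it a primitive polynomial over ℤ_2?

Write f(z) = z⁵ + z² + 1.
|GF(2^5)^×| = 2^5 − 1 = 31. Prime factorization: 31 = 31.
f is primitive ⇔ z has order 31 in GF(2)[z]/(f), i.e. z^(31/q) ≠ 1 for each prime q | 31.
z^(1) mod f = z.
None equal 1, so z has full order 31; f is primitive.

Yes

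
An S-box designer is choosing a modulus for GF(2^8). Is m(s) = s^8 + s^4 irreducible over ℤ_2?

No

Check for roots in ℤ_2: m(0) = 0 → root; m(1) = 0 → root.
m(0) = 0, so (s) divides m(s); m is reducible.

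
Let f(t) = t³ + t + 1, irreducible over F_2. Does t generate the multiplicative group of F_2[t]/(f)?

|GF(2^3)^×| = 2^3 − 1 = 7. Prime factorization: 7 = 7.
f is primitive ⇔ t has order 7 in GF(2)[t]/(f), i.e. t^(7/q) ≠ 1 for each prime q | 7.
t^(1) mod f = t.
None equal 1, so t has full order 7; f is primitive.

Yes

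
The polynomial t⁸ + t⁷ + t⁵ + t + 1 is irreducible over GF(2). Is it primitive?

No

Write f(t) = t⁸ + t⁷ + t⁵ + t + 1.
|GF(2^8)^×| = 2^8 − 1 = 255. Prime factorization: 255 = 3·5·17.
f is primitive ⇔ t has order 255 in GF(2)[t]/(f), i.e. t^(255/q) ≠ 1 for each prime q | 255.
t^(85) mod f = 1
t^(51) mod f = t⁶ + t⁴ + t³ + t.
t^(15) mod f = t⁵ + t⁴ + t³.
Since t^(85) = 1, the order of t divides 85 < 255; not primitive.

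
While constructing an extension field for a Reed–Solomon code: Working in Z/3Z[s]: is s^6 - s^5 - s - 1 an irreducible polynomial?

Write f(s) = s^6 - s^5 - s - 1.
Check for roots in Z/3Z: f(0) = 2; f(1) = 1; f(2) = 2.
No roots, so no linear factors.
Monic irreducibles of degree 2 over GF(3): s^2 + 1, s^2 + s - 1, s^2 - s - 1.
None of them divide f (all give nonzero remainder).
Degree-3 irreducible divisors: test the 8 monic irreducibles of degree 3 over GF(3).
None of them divide f (all give nonzero remainder).
No irreducible factor of degree ≤ 3 exists, so f is irreducible over GF(3).

Yes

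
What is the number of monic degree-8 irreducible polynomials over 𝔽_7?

Gauss's count: N_{7}(8) = (1/8) Σ_{d|8} μ(8/d)·7^d.
Divisors of 8: 1, 2, 4, 8; μ(8/d) for each: 0, 0, -1, 1.
Σ = − 7^4 + 7^8 = 5762400.
N = 5762400/8 = 720300.

720300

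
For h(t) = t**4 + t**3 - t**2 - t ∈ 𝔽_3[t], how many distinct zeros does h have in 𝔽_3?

3

Evaluate at each of the 3 elements of 𝔽_3:
h(0) = 0 → root; h(1) = 0 → root; h(2) = 0 → root.
Roots: {0, 1, 2}.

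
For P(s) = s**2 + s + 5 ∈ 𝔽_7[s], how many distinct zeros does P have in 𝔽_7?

2

Evaluate at each of the 7 elements of 𝔽_7:
P(0) = 5; P(1) = 0 → root; P(2) = 4; P(3) = 3; P(4) = 4; P(5) = 0 → root; P(6) = 5.
Roots: {1, 5}.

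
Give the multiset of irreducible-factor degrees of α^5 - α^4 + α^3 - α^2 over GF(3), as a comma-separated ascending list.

Write f(α) = α^5 - α^4 + α^3 - α^2.
Roots in GF(3): f(0) = 0 → root; f(1) = 0 → root; f(2) = 2.
Linear factors from roots: (α), (α - 1).
Complete factorization: f(α) = (α - 1)·(α)^2·(α^2 + 1).
Factor degrees with multiplicity: 1 + 1 + 1 + 2 = 5.

1, 1, 1, 2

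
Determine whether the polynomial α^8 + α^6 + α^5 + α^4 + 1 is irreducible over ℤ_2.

Write m(α) = α^8 + α^6 + α^5 + α^4 + 1.
Check for roots in ℤ_2: m(0) = 1; m(1) = 1.
No roots, so no linear factors.
Monic irreducibles of degree 2 over GF(2): α^2 + α + 1.
None of them divide m (all give nonzero remainder).
Monic irreducibles of degree 3 over GF(2): α^3 + α + 1, α^3 + α^2 + 1.
None of them divide m (all give nonzero remainder).
Monic irreducibles of degree 4 over GF(2): α^4 + α + 1, α^4 + α^3 + 1, α^4 + α^3 + α^2 + α + 1.
None of them divide m (all give nonzero remainder).
No irreducible factor of degree ≤ 4 exists, so m is irreducible over GF(2).

Yes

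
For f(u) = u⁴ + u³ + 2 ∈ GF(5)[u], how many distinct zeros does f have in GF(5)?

Evaluate at each of the 5 elements of GF(5):
f(0) = 2; f(1) = 4; f(2) = 1; f(3) = 0 → root; f(4) = 2.
Roots: {3}.

1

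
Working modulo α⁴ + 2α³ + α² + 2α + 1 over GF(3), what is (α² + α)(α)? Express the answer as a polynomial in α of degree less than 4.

Multiply in GF(3)[α]: (α² + α)·(α) = α³ + α².
Reduced: α³ + α².

α^3 + α^2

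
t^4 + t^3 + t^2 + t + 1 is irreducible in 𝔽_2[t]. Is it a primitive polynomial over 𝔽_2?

No

Write f(t) = t^4 + t^3 + t^2 + t + 1.
|GF(2^4)^×| = 2^4 − 1 = 15. Prime factorization: 15 = 3·5.
f is primitive ⇔ t has order 15 in GF(2)[t]/(f), i.e. t^(15/q) ≠ 1 for each prime q | 15.
t^(5) mod f = 1
t^(3) mod f = t^3.
Since t^(5) = 1, the order of t divides 5 < 15; not primitive.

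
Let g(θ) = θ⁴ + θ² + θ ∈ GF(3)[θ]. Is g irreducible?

No

Check for roots in GF(3): g(0) = 0 → root; g(1) = 0 → root; g(2) = 1.
g(0) = 0, so (θ) divides g(θ); g is reducible.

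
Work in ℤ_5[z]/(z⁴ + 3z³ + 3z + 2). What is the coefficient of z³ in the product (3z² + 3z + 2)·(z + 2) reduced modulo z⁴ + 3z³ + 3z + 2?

3

Multiply in ℤ_5[z]: (3z² + 3z + 2)·(z + 2) = 3z³ + 4z² + 3z + 4.
Reduced: 3z³ + 4z² + 3z + 4.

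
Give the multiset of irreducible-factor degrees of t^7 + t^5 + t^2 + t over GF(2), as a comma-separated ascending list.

1, 1, 2, 3

Write g(t) = t^7 + t^5 + t^2 + t.
Roots in GF(2): g(0) = 0 → root; g(1) = 0 → root.
Linear factors from roots: (t), (t + 1).
Complete factorization: g(t) = (t)·(t + 1)·(t^2 + t + 1)·(t^3 + t + 1).
Factor degrees with multiplicity: 1 + 1 + 2 + 3 = 7.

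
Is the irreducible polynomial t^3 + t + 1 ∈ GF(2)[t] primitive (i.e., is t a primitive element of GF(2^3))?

Write f(t) = t^3 + t + 1.
|GF(2^3)^×| = 2^3 − 1 = 7. Prime factorization: 7 = 7.
f is primitive ⇔ t has order 7 in GF(2)[t]/(f), i.e. t^(7/q) ≠ 1 for each prime q | 7.
t^(1) mod f = t.
None equal 1, so t has full order 7; f is primitive.

Yes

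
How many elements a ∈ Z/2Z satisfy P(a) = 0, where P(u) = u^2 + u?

2

Evaluate at each of the 2 elements of Z/2Z:
P(0) = 0 → root; P(1) = 0 → root.
Roots: {0, 1}.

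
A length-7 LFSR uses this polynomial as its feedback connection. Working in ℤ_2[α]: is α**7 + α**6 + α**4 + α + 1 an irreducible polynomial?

Yes

Write g(α) = α**7 + α**6 + α**4 + α + 1.
Check for roots in ℤ_2: g(0) = 1; g(1) = 1.
No roots, so no linear factors.
Monic irreducibles of degree 2 over GF(2): α**2 + α + 1.
None of them divide g (all give nonzero remainder).
Monic irreducibles of degree 3 over GF(2): α**3 + α + 1, α**3 + α**2 + 1.
None of them divide g (all give nonzero remainder).
No irreducible factor of degree ≤ 3 exists, so g is irreducible over GF(2).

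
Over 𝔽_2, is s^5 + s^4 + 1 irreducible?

No

Write h(s) = s^5 + s^4 + 1.
Check for roots in 𝔽_2: h(0) = 1; h(1) = 1.
No roots, so no linear factors.
Monic irreducibles of degree 2 over GF(2): s^2 + s + 1.
s^2 + s + 1 divides h: h(s) = (s^2 + s + 1)·(s^3 + s + 1).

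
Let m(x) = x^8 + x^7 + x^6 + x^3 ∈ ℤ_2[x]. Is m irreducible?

Check for roots in ℤ_2: m(0) = 0 → root; m(1) = 0 → root.
m(0) = 0, so (x) divides m(x); m is reducible.

No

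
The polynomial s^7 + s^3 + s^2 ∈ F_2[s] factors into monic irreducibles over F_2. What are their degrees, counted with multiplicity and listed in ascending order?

Write g(s) = s^7 + s^3 + s^2.
Roots in F_2: g(0) = 0 → root; g(1) = 1.
Linear factors from roots: (s).
Complete factorization: g(s) = (s)^2·(s^2 + s + 1)·(s^3 + s^2 + 1).
Factor degrees with multiplicity: 1 + 1 + 2 + 3 = 7.

1, 1, 2, 3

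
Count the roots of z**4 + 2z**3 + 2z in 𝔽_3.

Write P(z) = z**4 + 2z**3 + 2z.
Evaluate at each of the 3 elements of 𝔽_3:
P(0) = 0 → root; P(1) = 2; P(2) = 0 → root.
Roots: {0, 2}.

2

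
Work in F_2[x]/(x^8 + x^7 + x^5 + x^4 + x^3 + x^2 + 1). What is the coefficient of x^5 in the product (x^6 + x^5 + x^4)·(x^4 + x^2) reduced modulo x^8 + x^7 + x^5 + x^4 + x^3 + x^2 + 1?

Multiply in F_2[x]: (x^6 + x^5 + x^4)·(x^4 + x^2) = x^10 + x^9 + x^7 + x^6.
Reduce using x^8 ≡ x^7 + x^5 + x^4 + x^3 + x^2 + 1 (mod x^8 + x^7 + x^5 + x^4 + x^3 + x^2 + 1).
Reduced: x^5 + x^4 + x^2.

1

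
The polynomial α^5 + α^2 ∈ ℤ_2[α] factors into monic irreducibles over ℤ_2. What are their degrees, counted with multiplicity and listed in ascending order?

1, 1, 1, 2

Write h(α) = α^5 + α^2.
Roots in ℤ_2: h(0) = 0 → root; h(1) = 0 → root.
Linear factors from roots: (α), (α + 1).
Complete factorization: h(α) = (α + 1)·(α)^2·(α^2 + α + 1).
Factor degrees with multiplicity: 1 + 1 + 1 + 2 = 5.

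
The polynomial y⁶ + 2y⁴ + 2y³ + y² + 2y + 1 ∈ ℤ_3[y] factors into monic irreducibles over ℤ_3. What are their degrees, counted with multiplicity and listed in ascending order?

1, 1, 2, 2

Write f(y) = y⁶ + 2y⁴ + 2y³ + y² + 2y + 1.
Roots in ℤ_3: f(0) = 1; f(1) = 0 → root; f(2) = 1.
Linear factors from roots: (y + 2).
Complete factorization: f(y) = (y + 2)^2·(y² + y + 2)^2.
Factor degrees with multiplicity: 1 + 1 + 2 + 2 = 6.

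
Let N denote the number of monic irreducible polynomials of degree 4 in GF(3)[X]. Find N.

x^(3^4) − x is the product of all monic irreducibles of degree dividing 4; Möbius inversion gives N = (1/4) Σ μ(4/d)·3^d.
Divisors of 4: 1, 2, 4; μ(4/d) for each: 0, -1, 1.
Σ = − 3^2 + 3^4 = 72.
N = 72/4 = 18.

18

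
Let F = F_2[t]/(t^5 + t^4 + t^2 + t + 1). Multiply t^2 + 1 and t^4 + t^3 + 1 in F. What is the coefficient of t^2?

Multiply in F_2[t]: (t^2 + 1)·(t^4 + t^3 + 1) = t^6 + t^5 + t^4 + t^3 + t^2 + 1.
Reduce using t^5 ≡ t^4 + t^2 + t + 1 (mod t^5 + t^4 + t^2 + t + 1).
Reduced: t^4 + t + 1.

0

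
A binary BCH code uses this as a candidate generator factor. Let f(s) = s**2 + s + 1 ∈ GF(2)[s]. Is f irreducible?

Check for roots in GF(2): f(0) = 1; f(1) = 1.
No roots. A degree-2 polynomial over a field with no linear factor is irreducible.

Yes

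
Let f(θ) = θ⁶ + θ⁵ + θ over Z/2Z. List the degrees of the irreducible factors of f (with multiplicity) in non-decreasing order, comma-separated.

1, 2, 3

Roots in Z/2Z: f(0) = 0 → root; f(1) = 1.
Linear factors from roots: (θ).
Complete factorization: f(θ) = (θ)·(θ² + θ + 1)·(θ³ + θ + 1).
Factor degrees with multiplicity: 1 + 2 + 3 = 6.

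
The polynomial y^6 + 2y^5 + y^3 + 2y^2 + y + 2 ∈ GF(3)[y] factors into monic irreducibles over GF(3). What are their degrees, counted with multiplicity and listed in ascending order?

Write h(y) = y^6 + 2y^5 + y^3 + 2y^2 + y + 2.
Roots in GF(3): h(0) = 2; h(1) = 0 → root; h(2) = 1.
Linear factors from roots: (y + 2).
Complete factorization: h(y) = (y + 2)^2·(y^4 + y^3 + y^2 + 2y + 2).
Factor degrees with multiplicity: 1 + 1 + 4 = 6.

1, 1, 4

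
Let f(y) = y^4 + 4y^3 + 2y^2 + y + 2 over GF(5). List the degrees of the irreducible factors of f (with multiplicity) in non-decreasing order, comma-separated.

Roots in GF(5): f(0) = 2; f(1) = 0 → root; f(2) = 0 → root; f(3) = 2; f(4) = 0 → root.
Linear factors from roots: (y + 4), (y + 3), (y + 1).
Complete factorization: f(y) = (y + 3)·(y + 4)·(y + 1)^2.
Factor degrees with multiplicity: 1 + 1 + 1 + 1 = 4.

1, 1, 1, 1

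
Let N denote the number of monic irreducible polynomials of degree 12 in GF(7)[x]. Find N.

1153430600

The number of monic irreducibles of degree 12 over GF(7) is (1/12)·Σ_{d∣12} μ(12/d) 7^d.
Divisors of 12: 1, 2, 3, 4, 6, 12; μ(12/d) for each: 0, 1, 0, -1, -1, 1.
Σ = 7^2 − 7^4 − 7^6 + 7^12 = 13841167200.
N = 13841167200/12 = 1153430600.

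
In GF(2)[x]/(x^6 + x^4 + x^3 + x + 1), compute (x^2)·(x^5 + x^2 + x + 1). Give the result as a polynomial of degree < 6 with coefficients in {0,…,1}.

Multiply in GF(2)[x]: (x^2)·(x^5 + x^2 + x + 1) = x^7 + x^4 + x^3 + x^2.
Reduce using x^6 ≡ x^4 + x^3 + x + 1 (mod x^6 + x^4 + x^3 + x + 1).
Reduced: x^5 + x^3 + x.

x^5 + x^3 + x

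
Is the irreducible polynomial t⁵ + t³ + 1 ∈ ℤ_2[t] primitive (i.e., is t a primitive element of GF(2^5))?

Write f(t) = t⁵ + t³ + 1.
|GF(2^5)^×| = 2^5 − 1 = 31. Prime factorization: 31 = 31.
f is primitive ⇔ t has order 31 in GF(2)[t]/(f), i.e. t^(31/q) ≠ 1 for each prime q | 31.
t^(1) mod f = t.
None equal 1, so t has full order 31; f is primitive.

Yes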